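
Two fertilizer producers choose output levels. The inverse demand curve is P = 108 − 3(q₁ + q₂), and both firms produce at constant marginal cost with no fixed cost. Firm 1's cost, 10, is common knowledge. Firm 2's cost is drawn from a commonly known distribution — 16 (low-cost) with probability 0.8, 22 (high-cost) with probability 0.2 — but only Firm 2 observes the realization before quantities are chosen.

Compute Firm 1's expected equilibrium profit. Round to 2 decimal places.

409.89

Firm 2 with cost c maximizes (108 − 3(q₁+q₂) − c)·q₂, giving q₂(c) = (108 − c − 3q₁)/6.
E[c₂] = 0.8·16 + 0.2·22 = 17.2
Firm 1's FOC against E[q₂] yields q₁ = (108 − 2·10 + E[c₂])/9 = (108 − 20 + 17.2)/9 = 11.6889.
E[P] = 108 − 3·(q₁ + E[q₂]) = 45.0667; Firm 1's expected profit = (E[P] − 10)·q₁ = (45.0667 − 10)·11.6889 = 409.89.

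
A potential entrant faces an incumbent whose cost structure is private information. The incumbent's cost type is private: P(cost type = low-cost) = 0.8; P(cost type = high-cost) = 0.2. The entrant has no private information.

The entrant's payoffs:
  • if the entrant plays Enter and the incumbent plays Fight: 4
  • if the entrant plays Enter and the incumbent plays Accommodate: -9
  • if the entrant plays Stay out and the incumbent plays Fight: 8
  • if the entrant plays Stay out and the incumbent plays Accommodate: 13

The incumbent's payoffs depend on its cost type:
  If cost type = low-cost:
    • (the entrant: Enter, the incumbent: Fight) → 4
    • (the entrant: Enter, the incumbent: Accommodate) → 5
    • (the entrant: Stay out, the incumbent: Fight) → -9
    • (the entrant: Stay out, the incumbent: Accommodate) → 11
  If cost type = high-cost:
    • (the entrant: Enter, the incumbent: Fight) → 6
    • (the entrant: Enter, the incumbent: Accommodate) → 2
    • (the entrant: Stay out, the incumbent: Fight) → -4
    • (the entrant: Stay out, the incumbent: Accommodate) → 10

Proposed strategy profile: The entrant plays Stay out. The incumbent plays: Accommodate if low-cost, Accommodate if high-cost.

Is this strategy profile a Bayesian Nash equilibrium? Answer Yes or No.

The entrant plays Stay out: E[Stay out] = 0.8·(13) + 0.2·(13) = 13; E[Enter] = -9. Best-responding. ✓
The incumbent (cost type low-cost), facing Stay out: Fight gives -9, Accommodate gives 11. Proposed Accommodate is best. ✓
The incumbent (cost type high-cost), facing Stay out: Fight gives -4, Accommodate gives 10. Proposed Accommodate is best. ✓

Yes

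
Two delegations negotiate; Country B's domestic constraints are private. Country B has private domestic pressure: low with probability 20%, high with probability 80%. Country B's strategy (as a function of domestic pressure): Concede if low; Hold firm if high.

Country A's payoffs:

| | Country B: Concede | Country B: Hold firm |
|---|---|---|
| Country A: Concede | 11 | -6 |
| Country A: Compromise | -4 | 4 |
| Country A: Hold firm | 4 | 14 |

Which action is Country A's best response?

Hold firm

E[Concede] = 0.2·(11) + 0.8·(-6) = -2.6
E[Compromise] = 0.2·(-4) + 0.8·(4) = 2.4
E[Hold firm] = 0.2·(4) + 0.8·(14) = 12
Best response: Hold firm (12 is the largest).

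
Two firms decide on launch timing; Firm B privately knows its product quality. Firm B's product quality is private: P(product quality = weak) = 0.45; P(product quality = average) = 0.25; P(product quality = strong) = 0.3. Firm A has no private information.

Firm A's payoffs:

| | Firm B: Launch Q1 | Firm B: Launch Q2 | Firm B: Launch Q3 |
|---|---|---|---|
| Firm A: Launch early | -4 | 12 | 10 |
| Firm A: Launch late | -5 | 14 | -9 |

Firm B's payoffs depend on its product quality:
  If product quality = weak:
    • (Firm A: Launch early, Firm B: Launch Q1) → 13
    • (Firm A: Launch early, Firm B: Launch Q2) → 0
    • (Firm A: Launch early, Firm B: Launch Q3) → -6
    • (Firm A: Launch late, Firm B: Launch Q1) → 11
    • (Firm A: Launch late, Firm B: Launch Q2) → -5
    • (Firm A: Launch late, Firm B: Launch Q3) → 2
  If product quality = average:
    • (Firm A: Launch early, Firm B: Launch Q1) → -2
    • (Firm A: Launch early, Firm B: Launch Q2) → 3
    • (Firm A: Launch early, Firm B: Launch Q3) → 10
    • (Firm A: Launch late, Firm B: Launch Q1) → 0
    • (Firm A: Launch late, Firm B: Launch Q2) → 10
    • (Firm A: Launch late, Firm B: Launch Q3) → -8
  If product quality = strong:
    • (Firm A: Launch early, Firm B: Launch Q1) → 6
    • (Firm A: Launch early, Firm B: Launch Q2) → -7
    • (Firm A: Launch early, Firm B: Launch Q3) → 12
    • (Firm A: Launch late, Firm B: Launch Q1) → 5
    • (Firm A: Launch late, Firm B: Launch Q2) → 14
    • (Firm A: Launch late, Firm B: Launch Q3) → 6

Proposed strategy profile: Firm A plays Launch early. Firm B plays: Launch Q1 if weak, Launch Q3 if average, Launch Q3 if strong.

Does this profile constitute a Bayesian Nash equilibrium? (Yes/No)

A profile is a BNE iff every type of every player is best-responding given beliefs about the other side.
Firm A plays Launch early: E[Launch early] = 0.45·(-4) + 0.25·(10) + 0.3·(10) = 3.7; E[Launch late] = -7.2. Best-responding. ✓
Firm B (product quality weak), facing Launch early: Launch Q1 gives 13, Launch Q2 gives 0, Launch Q3 gives -6. Proposed Launch Q1 is best. ✓
Firm B (product quality average), facing Launch early: Launch Q1 gives -2, Launch Q2 gives 3, Launch Q3 gives 10. Proposed Launch Q3 is best. ✓
Firm B (product quality strong), facing Launch early: Launch Q1 gives 6, Launch Q2 gives -7, Launch Q3 gives 12. Proposed Launch Q3 is best. ✓

Yes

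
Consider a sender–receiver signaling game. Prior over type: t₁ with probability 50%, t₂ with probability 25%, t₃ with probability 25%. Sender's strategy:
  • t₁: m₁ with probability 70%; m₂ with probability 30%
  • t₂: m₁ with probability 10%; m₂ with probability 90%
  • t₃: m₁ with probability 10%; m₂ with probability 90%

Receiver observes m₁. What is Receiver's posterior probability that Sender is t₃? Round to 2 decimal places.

P(m₁) = 0.5·0.7 + 0.25·0.1 + 0.25·0.1 = 0.4
P(t₃ | m₁) = (0.25·0.1) / 0.4 = 0.025 / 0.4 = 0.0625

0.06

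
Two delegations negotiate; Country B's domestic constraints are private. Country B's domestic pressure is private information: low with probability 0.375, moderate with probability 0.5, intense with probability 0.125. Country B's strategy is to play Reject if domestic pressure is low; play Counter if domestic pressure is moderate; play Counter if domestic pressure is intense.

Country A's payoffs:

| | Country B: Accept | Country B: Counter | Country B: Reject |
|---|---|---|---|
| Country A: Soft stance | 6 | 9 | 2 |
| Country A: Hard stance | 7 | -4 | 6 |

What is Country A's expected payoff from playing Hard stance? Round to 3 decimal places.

Take the expectation over Country B's domestic pressure, weighting each type's action by its prior probability.
E[Hard stance] = 0.375·6 + 0.5·(-4) + 0.125·(-4) = 2.25 + (-2) + (-0.5) = -0.25

-0.250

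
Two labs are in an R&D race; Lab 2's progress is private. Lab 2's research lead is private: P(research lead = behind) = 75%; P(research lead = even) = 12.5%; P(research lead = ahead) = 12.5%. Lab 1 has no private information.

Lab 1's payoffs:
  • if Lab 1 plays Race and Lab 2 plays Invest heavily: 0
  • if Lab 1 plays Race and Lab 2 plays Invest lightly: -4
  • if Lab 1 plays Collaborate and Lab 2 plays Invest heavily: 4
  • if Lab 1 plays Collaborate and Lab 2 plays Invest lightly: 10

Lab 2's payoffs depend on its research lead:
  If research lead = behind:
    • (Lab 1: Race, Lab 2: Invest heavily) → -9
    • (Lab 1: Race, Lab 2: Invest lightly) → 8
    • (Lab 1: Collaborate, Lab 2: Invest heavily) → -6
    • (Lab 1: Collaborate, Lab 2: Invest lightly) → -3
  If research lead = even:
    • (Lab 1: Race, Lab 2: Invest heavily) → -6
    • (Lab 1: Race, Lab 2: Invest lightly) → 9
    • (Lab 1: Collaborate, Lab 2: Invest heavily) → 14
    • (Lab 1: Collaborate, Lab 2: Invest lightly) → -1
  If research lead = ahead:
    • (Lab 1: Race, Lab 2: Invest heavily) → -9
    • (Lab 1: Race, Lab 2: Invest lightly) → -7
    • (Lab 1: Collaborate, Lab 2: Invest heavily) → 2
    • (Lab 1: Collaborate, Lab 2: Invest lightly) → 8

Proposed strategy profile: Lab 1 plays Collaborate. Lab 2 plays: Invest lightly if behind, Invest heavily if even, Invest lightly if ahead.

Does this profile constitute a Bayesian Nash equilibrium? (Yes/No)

A profile is a BNE iff every type of every player is best-responding given beliefs about the other side.
Lab 1 plays Collaborate: E[Collaborate] = 0.75·(10) + 0.125·(4) + 0.125·(10) = 9.25; E[Race] = -3.5. Best-responding. ✓
Lab 2 (research lead behind), facing Collaborate: Invest heavily gives -6, Invest lightly gives -3. Proposed Invest lightly is best. ✓
Lab 2 (research lead even), facing Collaborate: Invest heavily gives 14, Invest lightly gives -1. Proposed Invest heavily is best. ✓
Lab 2 (research lead ahead), facing Collaborate: Invest heavily gives 2, Invest lightly gives 8. Proposed Invest lightly is best. ✓

Yes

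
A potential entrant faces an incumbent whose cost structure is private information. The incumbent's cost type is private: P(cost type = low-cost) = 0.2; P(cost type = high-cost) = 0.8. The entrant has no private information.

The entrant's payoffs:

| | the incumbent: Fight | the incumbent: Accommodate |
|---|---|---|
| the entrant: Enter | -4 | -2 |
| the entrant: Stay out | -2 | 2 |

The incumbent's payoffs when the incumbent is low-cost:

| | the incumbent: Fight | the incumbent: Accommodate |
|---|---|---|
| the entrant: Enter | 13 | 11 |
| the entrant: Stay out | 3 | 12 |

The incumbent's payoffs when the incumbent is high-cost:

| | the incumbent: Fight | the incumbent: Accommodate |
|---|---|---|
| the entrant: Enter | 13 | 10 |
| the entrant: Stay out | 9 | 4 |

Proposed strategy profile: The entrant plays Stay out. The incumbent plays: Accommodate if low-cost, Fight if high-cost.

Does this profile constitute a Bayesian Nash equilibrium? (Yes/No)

Yes

The entrant plays Stay out: E[Stay out] = 0.2·(2) + 0.8·(-2) = -1.2; E[Enter] = -3.6. Best-responding. ✓
The incumbent (cost type low-cost), facing Stay out: Fight gives 3, Accommodate gives 12. Proposed Accommodate is best. ✓
The incumbent (cost type high-cost), facing Stay out: Fight gives 9, Accommodate gives 4. Proposed Fight is best. ✓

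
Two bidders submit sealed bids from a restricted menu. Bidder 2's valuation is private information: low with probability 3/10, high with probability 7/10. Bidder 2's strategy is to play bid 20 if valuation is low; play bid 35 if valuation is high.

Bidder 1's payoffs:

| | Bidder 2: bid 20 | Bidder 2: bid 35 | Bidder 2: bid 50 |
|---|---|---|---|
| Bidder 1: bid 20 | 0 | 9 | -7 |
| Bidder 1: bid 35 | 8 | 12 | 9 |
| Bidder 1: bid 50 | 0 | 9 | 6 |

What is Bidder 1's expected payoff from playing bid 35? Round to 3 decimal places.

10.800

E[bid 35] = 3/10·8 + 7/10·12 = 12/5 + 42/5 = 54/5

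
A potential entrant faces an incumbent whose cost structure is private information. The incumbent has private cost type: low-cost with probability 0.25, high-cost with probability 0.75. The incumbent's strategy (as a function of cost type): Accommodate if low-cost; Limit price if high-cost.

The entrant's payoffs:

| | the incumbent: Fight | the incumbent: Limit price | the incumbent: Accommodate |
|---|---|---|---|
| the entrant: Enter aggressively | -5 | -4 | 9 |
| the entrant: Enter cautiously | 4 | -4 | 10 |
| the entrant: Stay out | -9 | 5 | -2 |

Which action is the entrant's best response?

Stay out

E[Enter aggressively] = 0.25·(9) + 0.75·(-4) = -0.75
E[Enter cautiously] = 0.25·(10) + 0.75·(-4) = -0.5
E[Stay out] = 0.25·(-2) + 0.75·(5) = 3.25
Best response: Stay out (3.25 is the largest).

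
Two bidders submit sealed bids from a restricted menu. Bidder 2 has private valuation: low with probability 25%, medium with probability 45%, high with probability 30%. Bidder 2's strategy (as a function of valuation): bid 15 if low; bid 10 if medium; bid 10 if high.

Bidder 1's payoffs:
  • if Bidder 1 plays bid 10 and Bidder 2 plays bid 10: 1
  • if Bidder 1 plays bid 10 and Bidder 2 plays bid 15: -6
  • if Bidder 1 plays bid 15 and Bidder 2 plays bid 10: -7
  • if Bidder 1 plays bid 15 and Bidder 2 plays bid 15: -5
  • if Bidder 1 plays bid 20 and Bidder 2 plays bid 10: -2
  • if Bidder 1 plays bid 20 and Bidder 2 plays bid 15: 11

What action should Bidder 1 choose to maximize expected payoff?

E[bid 10] = 0.25·(-6) + 0.45·(1) + 0.3·(1) = -0.75
E[bid 15] = 0.25·(-5) + 0.45·(-7) + 0.3·(-7) = -6.5
E[bid 20] = 0.25·(11) + 0.45·(-2) + 0.3·(-2) = 1.25
Best response: bid 20 (1.25 is the largest).

bid 20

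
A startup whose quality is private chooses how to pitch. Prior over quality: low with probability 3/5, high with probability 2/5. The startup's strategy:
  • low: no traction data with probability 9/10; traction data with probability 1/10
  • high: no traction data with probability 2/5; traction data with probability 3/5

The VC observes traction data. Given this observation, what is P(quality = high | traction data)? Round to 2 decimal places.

P(traction data) = (3/5)·(1/10) + (2/5)·(3/5) = 3/10
P(high | traction data) = ((2/5)·(3/5)) / (3/10) = (6/25) / (3/10) = 4/5

0.80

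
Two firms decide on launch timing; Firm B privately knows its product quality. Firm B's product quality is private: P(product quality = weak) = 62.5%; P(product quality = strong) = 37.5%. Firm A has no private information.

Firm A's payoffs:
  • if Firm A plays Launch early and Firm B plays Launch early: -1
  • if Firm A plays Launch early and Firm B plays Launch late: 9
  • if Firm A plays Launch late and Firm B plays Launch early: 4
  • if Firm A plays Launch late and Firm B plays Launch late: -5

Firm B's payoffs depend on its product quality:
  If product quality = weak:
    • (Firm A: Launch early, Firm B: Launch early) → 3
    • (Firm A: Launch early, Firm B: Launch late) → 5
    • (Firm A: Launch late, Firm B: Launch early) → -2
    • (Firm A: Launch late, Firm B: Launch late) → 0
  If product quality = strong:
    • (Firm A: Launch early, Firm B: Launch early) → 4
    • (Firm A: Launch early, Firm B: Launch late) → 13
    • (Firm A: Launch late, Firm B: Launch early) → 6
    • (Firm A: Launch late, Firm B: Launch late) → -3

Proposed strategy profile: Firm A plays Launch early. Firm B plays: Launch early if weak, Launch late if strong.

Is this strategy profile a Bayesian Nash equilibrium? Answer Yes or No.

No

A profile is a BNE iff every type of every player is best-responding given beliefs about the other side.
Firm A plays Launch early: E[Launch early] = 0.625·(-1) + 0.375·(9) = 2.75; E[Launch late] = 0.625. Best-responding. ✓
Firm B (product quality weak), facing Launch early: Launch early gives 3, Launch late gives 5. Proposed Launch early is not best — profitable deviation exists. ✗
Firm B (product quality strong), facing Launch early: Launch early gives 4, Launch late gives 13. Proposed Launch late is best. ✓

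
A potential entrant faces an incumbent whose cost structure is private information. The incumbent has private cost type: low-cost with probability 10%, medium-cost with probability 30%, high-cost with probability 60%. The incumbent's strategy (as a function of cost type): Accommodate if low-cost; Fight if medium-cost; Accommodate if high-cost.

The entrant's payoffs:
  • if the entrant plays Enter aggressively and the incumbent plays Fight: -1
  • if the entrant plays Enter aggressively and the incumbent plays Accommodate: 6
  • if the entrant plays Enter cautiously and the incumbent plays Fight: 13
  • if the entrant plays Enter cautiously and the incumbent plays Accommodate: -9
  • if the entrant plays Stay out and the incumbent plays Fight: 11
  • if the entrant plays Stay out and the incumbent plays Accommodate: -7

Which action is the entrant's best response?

Enter aggressively

Compute the entrant's expected payoff for each action, taking the expectation over the incumbent's type.
E[Enter aggressively] = 0.1·(6) + 0.3·(-1) + 0.6·(6) = 3.9
E[Enter cautiously] = 0.1·(-9) + 0.3·(13) + 0.6·(-9) = -2.4
E[Stay out] = 0.1·(-7) + 0.3·(11) + 0.6·(-7) = -1.6
Best response: Enter aggressively (3.9 is the largest).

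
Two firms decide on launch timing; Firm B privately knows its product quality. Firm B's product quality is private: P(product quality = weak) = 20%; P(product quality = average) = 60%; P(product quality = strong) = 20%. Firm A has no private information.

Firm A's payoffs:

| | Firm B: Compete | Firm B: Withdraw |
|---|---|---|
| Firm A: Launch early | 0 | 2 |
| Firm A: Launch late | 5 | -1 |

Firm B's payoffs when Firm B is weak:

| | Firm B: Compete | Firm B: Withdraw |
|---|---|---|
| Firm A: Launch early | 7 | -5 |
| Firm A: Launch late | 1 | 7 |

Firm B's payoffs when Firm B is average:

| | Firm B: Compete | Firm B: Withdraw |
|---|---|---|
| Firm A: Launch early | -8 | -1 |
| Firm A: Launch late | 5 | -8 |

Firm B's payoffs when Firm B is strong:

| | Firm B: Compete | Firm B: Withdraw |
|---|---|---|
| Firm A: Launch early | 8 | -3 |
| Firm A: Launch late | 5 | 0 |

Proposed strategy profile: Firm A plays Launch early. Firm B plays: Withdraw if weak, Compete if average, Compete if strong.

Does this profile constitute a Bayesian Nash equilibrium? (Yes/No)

No

Firm A plays Launch early: E[Launch early] = 0.2·(2) + 0.6·(0) + 0.2·(0) = 0.4; E[Launch late] = 3.8. Not best-responding. ✗
Firm B (product quality weak), facing Launch early: Compete gives 7, Withdraw gives -5. Proposed Withdraw is not best — profitable deviation exists. ✗
Firm B (product quality average), facing Launch early: Compete gives -8, Withdraw gives -1. Proposed Compete is not best — profitable deviation exists. ✗
Firm B (product quality strong), facing Launch early: Compete gives 8, Withdraw gives -3. Proposed Compete is best. ✓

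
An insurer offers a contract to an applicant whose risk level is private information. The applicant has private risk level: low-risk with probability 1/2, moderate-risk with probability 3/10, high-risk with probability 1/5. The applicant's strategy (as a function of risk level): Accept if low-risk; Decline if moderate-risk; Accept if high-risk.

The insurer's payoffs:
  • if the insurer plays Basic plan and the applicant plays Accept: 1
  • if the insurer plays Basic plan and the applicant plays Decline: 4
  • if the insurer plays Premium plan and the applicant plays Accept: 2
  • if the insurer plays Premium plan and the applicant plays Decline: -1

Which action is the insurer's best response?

E[Basic plan] = 1/2·(1) + 3/10·(4) + 1/5·(1) = 19/10
E[Premium plan] = 1/2·(2) + 3/10·(-1) + 1/5·(2) = 11/10
Best response: Basic plan (19/10 is the largest).

Basic plan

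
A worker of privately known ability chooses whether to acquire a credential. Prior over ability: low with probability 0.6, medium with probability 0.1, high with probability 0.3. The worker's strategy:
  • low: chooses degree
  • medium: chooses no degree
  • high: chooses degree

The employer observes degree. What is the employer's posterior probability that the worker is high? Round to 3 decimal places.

0.333

P(degree) = 0.6·1 + 0.1·0 + 0.3·1 = 0.9
P(high | degree) = (0.3·1) / 0.9 = 0.3 / 0.9 = 0.333333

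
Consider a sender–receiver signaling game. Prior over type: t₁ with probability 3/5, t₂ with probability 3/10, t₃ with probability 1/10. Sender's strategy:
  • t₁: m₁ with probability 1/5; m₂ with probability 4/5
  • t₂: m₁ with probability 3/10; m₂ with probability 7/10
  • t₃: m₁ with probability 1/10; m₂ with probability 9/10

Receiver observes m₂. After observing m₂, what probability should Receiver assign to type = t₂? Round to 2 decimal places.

0.27

Apply Bayes' rule using the sender's strategy as the likelihood.
P(m₂) = (3/5)·(4/5) + (3/10)·(7/10) + (1/10)·(9/10) = 39/50
P(t₂ | m₂) = ((3/10)·(7/10)) / (39/50) = (21/100) / (39/50) = 7/26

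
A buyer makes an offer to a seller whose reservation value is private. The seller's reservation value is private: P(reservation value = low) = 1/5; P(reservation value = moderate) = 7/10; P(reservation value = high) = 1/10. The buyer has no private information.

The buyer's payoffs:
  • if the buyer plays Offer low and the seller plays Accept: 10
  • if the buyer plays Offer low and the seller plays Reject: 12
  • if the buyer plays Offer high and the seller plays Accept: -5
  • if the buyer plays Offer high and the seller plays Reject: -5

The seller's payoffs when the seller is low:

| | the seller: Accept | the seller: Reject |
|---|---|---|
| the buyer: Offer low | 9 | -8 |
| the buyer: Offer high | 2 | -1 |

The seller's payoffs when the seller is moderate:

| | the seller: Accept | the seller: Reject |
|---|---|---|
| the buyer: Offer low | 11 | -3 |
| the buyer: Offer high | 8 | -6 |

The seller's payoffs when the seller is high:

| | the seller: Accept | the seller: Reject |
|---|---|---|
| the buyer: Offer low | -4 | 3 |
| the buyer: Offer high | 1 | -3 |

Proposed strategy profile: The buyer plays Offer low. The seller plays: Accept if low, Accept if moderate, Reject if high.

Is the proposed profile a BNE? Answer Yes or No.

The buyer plays Offer low: E[Offer low] = 1/5·(10) + 7/10·(10) + 1/10·(12) = 51/5; E[Offer high] = -5. Best-responding. ✓
The seller (reservation value low), facing Offer low: Accept gives 9, Reject gives -8. Proposed Accept is best. ✓
The seller (reservation value moderate), facing Offer low: Accept gives 11, Reject gives -3. Proposed Accept is best. ✓
The seller (reservation value high), facing Offer low: Accept gives -4, Reject gives 3. Proposed Reject is best. ✓

Yes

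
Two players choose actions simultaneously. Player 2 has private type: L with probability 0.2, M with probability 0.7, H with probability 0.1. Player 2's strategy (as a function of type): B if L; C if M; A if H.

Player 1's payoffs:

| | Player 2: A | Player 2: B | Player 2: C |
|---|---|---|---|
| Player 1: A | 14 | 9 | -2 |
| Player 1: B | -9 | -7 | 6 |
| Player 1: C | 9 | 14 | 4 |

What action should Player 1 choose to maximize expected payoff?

C

Compute Player 1's expected payoff for each action, taking the expectation over Player 2's type.
E[A] = 0.2·(9) + 0.7·(-2) + 0.1·(14) = 1.8
E[B] = 0.2·(-7) + 0.7·(6) + 0.1·(-9) = 1.9
E[C] = 0.2·(14) + 0.7·(4) + 0.1·(9) = 6.5
Best response: C (6.5 is the largest).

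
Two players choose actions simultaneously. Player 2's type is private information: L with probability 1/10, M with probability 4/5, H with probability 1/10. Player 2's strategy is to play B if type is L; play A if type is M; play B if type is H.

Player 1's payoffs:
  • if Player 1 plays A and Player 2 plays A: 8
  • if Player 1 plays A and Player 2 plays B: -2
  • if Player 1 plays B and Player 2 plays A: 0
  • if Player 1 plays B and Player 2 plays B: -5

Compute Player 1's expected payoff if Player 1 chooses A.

6

E[A] = 1/10·(-2) + 4/5·8 + 1/10·(-2) = (-1/5) + 32/5 + (-1/5) = 6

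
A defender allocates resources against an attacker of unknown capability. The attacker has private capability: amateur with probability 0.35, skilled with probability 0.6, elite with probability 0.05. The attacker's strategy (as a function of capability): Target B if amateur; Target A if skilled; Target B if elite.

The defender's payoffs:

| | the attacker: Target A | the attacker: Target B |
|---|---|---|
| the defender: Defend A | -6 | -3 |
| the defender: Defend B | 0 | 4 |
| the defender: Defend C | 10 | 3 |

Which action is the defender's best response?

Defend C

E[Defend A] = 0.35·(-3) + 0.6·(-6) + 0.05·(-3) = -4.8
E[Defend B] = 0.35·(4) + 0.6·(0) + 0.05·(4) = 1.6
E[Defend C] = 0.35·(3) + 0.6·(10) + 0.05·(3) = 7.2
Best response: Defend C (7.2 is the largest).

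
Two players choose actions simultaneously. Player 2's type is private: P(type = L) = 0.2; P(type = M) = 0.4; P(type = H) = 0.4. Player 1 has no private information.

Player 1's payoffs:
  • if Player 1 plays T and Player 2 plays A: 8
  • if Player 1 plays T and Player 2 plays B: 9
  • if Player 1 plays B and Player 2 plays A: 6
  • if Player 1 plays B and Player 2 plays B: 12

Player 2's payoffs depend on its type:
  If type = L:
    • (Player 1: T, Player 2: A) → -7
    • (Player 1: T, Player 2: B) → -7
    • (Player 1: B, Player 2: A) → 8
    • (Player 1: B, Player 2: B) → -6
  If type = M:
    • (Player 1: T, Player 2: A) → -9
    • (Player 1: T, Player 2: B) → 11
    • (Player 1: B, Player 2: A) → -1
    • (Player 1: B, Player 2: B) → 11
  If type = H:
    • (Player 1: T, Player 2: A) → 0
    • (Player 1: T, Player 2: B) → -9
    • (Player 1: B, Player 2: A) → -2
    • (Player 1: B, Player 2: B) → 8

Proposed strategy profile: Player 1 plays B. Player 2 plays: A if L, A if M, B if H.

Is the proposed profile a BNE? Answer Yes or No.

Player 1 plays B: E[B] = 0.2·(6) + 0.4·(6) + 0.4·(12) = 8.4; E[T] = 8.4. Best-responding. ✓
Player 2 (type L), facing B: A gives 8, B gives -6. Proposed A is best. ✓
Player 2 (type M), facing B: A gives -1, B gives 11. Proposed A is not best — profitable deviation exists. ✗
Player 2 (type H), facing B: A gives -2, B gives 8. Proposed B is best. ✓

No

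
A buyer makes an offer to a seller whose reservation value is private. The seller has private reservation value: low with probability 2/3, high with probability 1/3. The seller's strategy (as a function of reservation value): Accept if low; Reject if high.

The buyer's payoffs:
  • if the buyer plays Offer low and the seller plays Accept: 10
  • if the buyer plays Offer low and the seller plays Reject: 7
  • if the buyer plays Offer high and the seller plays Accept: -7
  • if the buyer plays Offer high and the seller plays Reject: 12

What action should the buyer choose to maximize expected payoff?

Offer low

E[Offer low] = 2/3·(10) + 1/3·(7) = 9
E[Offer high] = 2/3·(-7) + 1/3·(12) = -2/3
Best response: Offer low (9 is the largest).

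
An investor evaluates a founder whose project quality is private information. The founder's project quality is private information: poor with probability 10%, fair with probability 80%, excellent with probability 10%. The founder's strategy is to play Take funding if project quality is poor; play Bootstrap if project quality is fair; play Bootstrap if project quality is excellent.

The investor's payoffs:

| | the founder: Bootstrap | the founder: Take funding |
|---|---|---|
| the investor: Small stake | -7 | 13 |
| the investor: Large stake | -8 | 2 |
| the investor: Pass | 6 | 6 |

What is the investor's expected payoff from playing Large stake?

E[Large stake] = 0.1·2 + 0.8·(-8) + 0.1·(-8) = 0.2 + (-6.4) + (-0.8) = -7

-7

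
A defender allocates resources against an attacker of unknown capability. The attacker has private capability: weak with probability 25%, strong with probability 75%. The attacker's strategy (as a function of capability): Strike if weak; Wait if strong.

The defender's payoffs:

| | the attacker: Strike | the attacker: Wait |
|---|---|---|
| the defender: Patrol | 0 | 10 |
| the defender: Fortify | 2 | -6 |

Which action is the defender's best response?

Patrol

E[Patrol] = 0.25·(0) + 0.75·(10) = 7.5
E[Fortify] = 0.25·(2) + 0.75·(-6) = -4
Best response: Patrol (7.5 is the largest).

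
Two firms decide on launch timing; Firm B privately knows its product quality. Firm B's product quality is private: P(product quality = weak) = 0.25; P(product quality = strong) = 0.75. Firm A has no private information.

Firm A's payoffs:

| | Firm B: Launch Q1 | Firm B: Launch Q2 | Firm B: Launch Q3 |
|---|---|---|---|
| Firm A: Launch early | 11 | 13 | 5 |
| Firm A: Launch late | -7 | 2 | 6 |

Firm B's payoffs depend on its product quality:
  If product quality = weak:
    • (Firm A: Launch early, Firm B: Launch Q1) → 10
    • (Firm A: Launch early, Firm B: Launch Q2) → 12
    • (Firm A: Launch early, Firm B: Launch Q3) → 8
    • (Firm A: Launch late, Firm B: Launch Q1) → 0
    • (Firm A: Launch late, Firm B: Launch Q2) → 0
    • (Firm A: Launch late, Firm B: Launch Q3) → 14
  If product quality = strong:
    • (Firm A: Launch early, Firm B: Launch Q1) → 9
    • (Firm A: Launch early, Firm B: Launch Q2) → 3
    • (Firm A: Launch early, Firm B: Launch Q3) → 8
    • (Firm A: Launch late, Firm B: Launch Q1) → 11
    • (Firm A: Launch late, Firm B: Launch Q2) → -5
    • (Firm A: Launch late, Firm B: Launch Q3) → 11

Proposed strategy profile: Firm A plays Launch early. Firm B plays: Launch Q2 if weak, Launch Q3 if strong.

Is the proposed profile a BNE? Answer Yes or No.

Firm A plays Launch early: E[Launch early] = 0.25·(13) + 0.75·(5) = 7; E[Launch late] = 5. Best-responding. ✓
Firm B (product quality weak), facing Launch early: Launch Q1 gives 10, Launch Q2 gives 12, Launch Q3 gives 8. Proposed Launch Q2 is best. ✓
Firm B (product quality strong), facing Launch early: Launch Q1 gives 9, Launch Q2 gives 3, Launch Q3 gives 8. Proposed Launch Q3 is not best — profitable deviation exists. ✗

No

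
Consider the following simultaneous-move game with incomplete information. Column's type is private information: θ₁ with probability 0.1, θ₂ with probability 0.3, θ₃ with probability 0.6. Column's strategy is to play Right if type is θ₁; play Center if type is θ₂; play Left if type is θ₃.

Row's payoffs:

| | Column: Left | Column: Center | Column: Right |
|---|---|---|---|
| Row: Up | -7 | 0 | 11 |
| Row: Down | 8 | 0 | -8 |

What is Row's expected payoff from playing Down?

4

E[Down] = 0.1·(-8) + 0.3·0 + 0.6·8 = (-0.8) + 0 + 4.8 = 4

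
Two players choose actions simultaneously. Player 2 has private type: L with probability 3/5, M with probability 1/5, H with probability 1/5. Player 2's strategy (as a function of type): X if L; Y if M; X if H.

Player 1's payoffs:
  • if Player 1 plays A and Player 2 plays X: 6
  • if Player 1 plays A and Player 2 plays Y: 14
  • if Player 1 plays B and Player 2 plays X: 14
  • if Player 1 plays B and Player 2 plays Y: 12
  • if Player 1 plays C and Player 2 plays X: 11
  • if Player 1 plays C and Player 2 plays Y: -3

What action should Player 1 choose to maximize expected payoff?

B

E[A] = 3/5·(6) + 1/5·(14) + 1/5·(6) = 38/5
E[B] = 3/5·(14) + 1/5·(12) + 1/5·(14) = 68/5
E[C] = 3/5·(11) + 1/5·(-3) + 1/5·(11) = 41/5
Best response: B (68/5 is the largest).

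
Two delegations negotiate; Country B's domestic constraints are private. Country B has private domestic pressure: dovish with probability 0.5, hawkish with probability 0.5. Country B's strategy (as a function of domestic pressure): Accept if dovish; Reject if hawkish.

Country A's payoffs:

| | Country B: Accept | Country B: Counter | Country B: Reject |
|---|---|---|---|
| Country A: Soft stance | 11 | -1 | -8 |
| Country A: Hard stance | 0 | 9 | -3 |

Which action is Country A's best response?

Soft stance

Compute Country A's expected payoff for each action, taking the expectation over Country B's type.
E[Soft stance] = 0.5·(11) + 0.5·(-8) = 1.5
E[Hard stance] = 0.5·(0) + 0.5·(-3) = -1.5
Best response: Soft stance (1.5 is the largest).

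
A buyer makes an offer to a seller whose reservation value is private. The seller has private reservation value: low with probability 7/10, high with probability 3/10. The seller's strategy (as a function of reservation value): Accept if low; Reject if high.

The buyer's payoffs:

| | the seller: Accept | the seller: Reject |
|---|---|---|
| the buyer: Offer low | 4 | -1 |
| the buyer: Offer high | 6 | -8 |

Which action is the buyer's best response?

E[Offer low] = 7/10·(4) + 3/10·(-1) = 5/2
E[Offer high] = 7/10·(6) + 3/10·(-8) = 9/5
Best response: Offer low (5/2 is the largest).

Offer low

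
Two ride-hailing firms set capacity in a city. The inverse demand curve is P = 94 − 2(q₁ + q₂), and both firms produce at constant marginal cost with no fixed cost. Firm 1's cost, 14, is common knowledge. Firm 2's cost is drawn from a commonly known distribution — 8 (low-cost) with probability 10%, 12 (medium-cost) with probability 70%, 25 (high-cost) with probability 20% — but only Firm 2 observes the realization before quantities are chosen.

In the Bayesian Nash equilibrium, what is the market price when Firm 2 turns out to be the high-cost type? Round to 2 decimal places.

46.13

Each type of Firm 2 best-responds to q₁; Firm 1 best-responds to the expected q₂ over Firm 2's types.
Firm 2 with cost c maximizes (94 − 2(q₁+q₂) − c)·q₂, giving q₂(c) = (94 − c − 2q₁)/4.
E[c₂] = 0.1·8 + 0.7·12 + 0.2·25 = 14.2
Firm 1's FOC against E[q₂] yields q₁ = (94 − 2·14 + E[c₂])/6 = (94 − 28 + 14.2)/6 = 13.3667.
q₂(high-cost) = 10.5667, so P = 94 − 2·(13.3667 + 10.5667) = 46.1333.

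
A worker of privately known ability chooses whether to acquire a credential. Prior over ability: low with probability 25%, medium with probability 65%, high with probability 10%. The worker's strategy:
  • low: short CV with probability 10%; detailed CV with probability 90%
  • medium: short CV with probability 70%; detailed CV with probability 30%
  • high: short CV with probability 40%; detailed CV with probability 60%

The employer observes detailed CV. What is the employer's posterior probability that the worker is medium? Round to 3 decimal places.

P(detailed CV) = 0.25·0.9 + 0.65·0.3 + 0.1·0.6 = 0.48
P(medium | detailed CV) = (0.65·0.3) / 0.48 = 0.195 / 0.48 = 0.40625

0.406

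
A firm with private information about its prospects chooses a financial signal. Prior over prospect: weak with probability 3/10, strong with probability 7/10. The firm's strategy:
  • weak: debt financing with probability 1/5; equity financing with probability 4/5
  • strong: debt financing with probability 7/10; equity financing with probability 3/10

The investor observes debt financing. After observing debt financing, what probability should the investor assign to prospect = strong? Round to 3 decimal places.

P(debt financing) = (3/10)·(1/5) + (7/10)·(7/10) = 11/20
P(strong | debt financing) = ((7/10)·(7/10)) / (11/20) = (49/100) / (11/20) = 49/55

0.891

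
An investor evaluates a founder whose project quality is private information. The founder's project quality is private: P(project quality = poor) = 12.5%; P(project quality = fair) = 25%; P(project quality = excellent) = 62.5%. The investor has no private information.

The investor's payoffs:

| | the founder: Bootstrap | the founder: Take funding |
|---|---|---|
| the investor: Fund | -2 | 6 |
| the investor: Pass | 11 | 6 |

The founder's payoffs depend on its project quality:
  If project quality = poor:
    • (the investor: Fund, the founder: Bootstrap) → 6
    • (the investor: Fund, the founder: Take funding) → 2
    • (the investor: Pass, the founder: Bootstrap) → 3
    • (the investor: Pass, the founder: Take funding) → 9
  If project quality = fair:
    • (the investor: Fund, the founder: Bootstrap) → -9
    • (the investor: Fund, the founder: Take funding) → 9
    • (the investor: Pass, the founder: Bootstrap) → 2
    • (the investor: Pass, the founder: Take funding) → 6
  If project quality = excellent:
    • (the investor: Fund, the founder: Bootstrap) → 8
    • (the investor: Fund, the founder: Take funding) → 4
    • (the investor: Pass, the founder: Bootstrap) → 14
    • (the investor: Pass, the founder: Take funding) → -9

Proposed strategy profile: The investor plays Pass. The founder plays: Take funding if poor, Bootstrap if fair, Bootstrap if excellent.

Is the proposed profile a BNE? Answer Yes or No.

No

The investor plays Pass: E[Pass] = 0.125·(6) + 0.25·(11) + 0.625·(11) = 10.375; E[Fund] = -1. Best-responding. ✓
The founder (project quality poor), facing Pass: Bootstrap gives 3, Take funding gives 9. Proposed Take funding is best. ✓
The founder (project quality fair), facing Pass: Bootstrap gives 2, Take funding gives 6. Proposed Bootstrap is not best — profitable deviation exists. ✗
The founder (project quality excellent), facing Pass: Bootstrap gives 14, Take funding gives -9. Proposed Bootstrap is best. ✓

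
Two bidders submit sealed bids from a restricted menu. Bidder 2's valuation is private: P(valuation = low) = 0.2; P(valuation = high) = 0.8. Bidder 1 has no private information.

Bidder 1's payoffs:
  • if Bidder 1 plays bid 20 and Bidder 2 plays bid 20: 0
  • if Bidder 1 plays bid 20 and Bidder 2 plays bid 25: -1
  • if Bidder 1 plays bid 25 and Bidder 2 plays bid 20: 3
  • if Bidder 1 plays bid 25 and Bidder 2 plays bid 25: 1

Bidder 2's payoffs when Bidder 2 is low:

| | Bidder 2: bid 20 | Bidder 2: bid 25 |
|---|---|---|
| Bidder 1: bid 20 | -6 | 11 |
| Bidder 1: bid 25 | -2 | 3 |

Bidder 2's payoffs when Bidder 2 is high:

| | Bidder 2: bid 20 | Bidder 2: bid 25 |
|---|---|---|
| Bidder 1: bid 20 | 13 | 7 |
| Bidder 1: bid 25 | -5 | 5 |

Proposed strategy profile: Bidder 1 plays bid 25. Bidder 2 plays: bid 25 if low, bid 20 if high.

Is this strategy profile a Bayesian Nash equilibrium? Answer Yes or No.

No

Bidder 1 plays bid 25: E[bid 25] = 0.2·(1) + 0.8·(3) = 2.6; E[bid 20] = -0.2. Best-responding. ✓
Bidder 2 (valuation low), facing bid 25: bid 20 gives -2, bid 25 gives 3. Proposed bid 25 is best. ✓
Bidder 2 (valuation high), facing bid 25: bid 20 gives -5, bid 25 gives 5. Proposed bid 20 is not best — profitable deviation exists. ✗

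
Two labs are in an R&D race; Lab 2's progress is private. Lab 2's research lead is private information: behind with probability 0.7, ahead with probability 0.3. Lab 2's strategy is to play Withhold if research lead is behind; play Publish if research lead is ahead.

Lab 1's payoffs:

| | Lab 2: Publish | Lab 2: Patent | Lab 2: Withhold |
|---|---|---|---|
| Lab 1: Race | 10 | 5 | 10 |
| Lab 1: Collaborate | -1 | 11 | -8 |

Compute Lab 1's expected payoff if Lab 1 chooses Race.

10

E[Race] = 0.7·10 + 0.3·10 = 7 + 3 = 10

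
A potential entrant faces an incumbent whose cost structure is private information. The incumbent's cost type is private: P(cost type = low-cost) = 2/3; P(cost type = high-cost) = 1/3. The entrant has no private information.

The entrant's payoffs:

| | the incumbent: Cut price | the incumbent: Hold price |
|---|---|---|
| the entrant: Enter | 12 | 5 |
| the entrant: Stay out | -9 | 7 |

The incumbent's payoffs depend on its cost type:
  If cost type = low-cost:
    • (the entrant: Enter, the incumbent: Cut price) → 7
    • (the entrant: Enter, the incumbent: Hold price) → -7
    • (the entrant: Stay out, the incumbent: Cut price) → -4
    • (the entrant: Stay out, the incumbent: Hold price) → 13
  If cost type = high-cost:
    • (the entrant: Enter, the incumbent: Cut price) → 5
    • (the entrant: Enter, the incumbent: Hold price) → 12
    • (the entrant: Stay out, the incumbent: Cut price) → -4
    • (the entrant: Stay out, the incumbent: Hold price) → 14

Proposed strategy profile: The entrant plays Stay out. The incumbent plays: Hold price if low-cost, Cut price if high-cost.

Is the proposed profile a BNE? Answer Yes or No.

The entrant plays Stay out: E[Stay out] = 2/3·(7) + 1/3·(-9) = 5/3; E[Enter] = 22/3. Not best-responding. ✗
The incumbent (cost type low-cost), facing Stay out: Cut price gives -4, Hold price gives 13. Proposed Hold price is best. ✓
The incumbent (cost type high-cost), facing Stay out: Cut price gives -4, Hold price gives 14. Proposed Cut price is not best — profitable deviation exists. ✗

No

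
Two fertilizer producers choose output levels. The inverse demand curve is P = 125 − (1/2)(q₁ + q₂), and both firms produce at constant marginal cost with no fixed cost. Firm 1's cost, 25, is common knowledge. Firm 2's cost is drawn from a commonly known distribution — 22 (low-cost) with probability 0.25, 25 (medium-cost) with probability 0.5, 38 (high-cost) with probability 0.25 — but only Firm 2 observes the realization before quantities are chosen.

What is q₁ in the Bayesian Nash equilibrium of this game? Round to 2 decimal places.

68.33

Firm 2 with cost c maximizes (125 − (1/2)(q₁+q₂) − c)·q₂, giving q₂(c) = (125 − c − (1/2)q₁).
E[c₂] = 0.25·22 + 0.5·25 + 0.25·38 = 27.5
Firm 1's FOC against E[q₂] yields q₁ = (125 − 2·25 + E[c₂])/(3/2) = (125 − 50 + 27.5)/(3/2) = 68.3333.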